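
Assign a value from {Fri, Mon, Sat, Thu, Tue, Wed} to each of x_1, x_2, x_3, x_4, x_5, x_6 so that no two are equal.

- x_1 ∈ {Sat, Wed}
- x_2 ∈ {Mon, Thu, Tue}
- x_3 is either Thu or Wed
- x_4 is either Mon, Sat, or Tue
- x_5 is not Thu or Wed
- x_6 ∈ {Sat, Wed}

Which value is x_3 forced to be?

The 6 variables draw from only 6 values {Fri, Mon, Sat, Thu, Tue, Wed}, so each is used; only x_5 can be Fri, hence x_5 = Fri.
x_1 and x_6 between them cover only {Sat, Wed} — a naked pair. Remove those values from x_3, x_4.
So x_3 = Thu.

Thu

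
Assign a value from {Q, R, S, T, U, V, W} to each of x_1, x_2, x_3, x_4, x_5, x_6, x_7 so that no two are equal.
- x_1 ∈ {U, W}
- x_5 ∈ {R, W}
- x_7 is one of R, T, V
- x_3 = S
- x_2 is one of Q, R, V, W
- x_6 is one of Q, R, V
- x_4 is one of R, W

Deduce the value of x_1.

x_3 has just one choice, so x_3 = S.
Among the 6 still-open variables, T fits only x_7 (and all 6 values in {Q, R, T, U, V, W} must be used), so x_7 = T.
The 5 still-open variables together cover exactly {Q, R, U, V, W} — 5 values for 5 variables — and U appears only in x_1's list, so x_1 = U.

U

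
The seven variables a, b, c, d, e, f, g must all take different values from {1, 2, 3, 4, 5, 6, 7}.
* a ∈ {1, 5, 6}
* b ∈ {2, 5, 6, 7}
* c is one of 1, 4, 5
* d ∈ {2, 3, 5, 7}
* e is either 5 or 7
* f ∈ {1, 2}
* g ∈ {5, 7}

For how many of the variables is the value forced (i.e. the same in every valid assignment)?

Among the 7 variables, 3 fits only d (and all 7 values in {1, 2, 3, 4, 5, 6, 7} must be used), so d = 3.
The 6 still-open variables together cover exactly {1, 2, 4, 5, 6, 7} — 6 values for 6 variables — and 4 appears only in c's list, so c = 4.
The 2 variables e and g are confined to {5, 7}, which locks those values in; drop them from a, b.
Determined: c=4, d=3. The other variables each still have more than one consistent value. That makes 2.

2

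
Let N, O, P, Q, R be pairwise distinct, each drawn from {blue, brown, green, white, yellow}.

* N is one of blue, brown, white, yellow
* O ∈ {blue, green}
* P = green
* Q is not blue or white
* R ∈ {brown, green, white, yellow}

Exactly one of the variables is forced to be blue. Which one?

P has just one choice, so P = green. Remove green from O, Q, R.
So blue goes to O.

O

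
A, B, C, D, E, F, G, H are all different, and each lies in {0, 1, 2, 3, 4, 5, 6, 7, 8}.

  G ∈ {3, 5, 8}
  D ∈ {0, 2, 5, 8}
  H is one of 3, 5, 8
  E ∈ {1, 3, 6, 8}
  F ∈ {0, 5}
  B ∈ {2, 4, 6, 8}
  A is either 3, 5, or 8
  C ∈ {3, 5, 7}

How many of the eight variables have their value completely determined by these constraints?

3

A, G, H between them cover only {3, 5, 8} — a naked triple. Remove those values from B, C, D, E, F.
C's domain is down to {7}, so C = 7.
F must be 0 (only option left). Remove 0 from D.
D has just one choice, so D = 2. Eliminate 2 elsewhere: B.
Determined: C=7, D=2, F=0. The other variables each still have more than one consistent value. That makes 3.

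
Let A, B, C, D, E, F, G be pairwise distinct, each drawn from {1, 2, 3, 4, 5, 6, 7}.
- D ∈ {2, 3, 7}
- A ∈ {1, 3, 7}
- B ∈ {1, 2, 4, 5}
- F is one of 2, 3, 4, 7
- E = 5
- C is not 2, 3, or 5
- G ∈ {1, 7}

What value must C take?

E's domain is down to {5}, so E = 5. Remove 5 from B.
The 6 still-open variables together cover exactly {1, 2, 3, 4, 6, 7} — 6 values for 6 variables — and 6 appears only in C's list, so C = 6.

6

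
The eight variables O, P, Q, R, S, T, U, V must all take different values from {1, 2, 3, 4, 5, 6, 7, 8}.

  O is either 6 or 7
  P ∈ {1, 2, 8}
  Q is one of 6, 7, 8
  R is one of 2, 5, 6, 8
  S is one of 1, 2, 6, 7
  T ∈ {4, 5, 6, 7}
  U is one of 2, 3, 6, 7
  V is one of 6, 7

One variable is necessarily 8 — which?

Q

The 8 variables draw from only 8 values {1, 2, 3, 4, 5, 6, 7, 8}, so each is used; only U can be 3, hence U = 3.
The 7 still-open variables together cover exactly {1, 2, 4, 5, 6, 7, 8} — 7 values for 7 variables — and 4 appears only in T's list, so T = 4.
The 6 still-open variables draw from only 6 values {1, 2, 5, 6, 7, 8}, so each is used; only R can be 5, hence R = 5.
O and V share exactly the 2 values {6, 7}; by pigeonhole those values go to them, so strike 6, 7 from Q, S.
So 8 goes to Q.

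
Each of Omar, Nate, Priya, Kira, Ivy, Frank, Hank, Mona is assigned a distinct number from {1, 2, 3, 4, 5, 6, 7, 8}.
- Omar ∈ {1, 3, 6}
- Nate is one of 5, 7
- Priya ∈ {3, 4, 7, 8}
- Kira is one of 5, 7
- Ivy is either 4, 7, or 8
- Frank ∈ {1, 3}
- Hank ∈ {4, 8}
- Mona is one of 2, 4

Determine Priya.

3

The 8 variables together cover exactly {1, 2, 3, 4, 5, 6, 7, 8} — 8 values for 8 variables — and 2 appears only in Mona's list, so Mona = 2.
The 7 still-open variables together cover exactly {1, 3, 4, 5, 6, 7, 8} — 7 values for 7 variables — and 6 appears only in Omar's list, so Omar = 6.
Among the 6 still-open variables, 1 fits only Frank (and all 6 values in {1, 3, 4, 5, 7, 8} must be used), so Frank = 1.
The 5 still-open variables together cover exactly {3, 4, 5, 7, 8} — 5 values for 5 variables — and 3 appears only in Priya's list, so Priya = 3.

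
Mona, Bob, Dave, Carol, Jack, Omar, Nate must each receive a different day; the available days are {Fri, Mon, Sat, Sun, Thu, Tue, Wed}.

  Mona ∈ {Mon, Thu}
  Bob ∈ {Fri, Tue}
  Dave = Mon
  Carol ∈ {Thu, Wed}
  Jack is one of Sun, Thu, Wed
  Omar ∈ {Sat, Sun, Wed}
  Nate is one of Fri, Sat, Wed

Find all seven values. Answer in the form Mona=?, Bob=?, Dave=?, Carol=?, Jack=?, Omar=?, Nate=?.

Mona=Thu, Bob=Tue, Dave=Mon, Carol=Wed, Jack=Sun, Omar=Sat, Nate=Fri

Dave has just one choice, so Dave = Mon. Strike Mon from Mona.
Mona has just one choice, so Mona = Thu. Remove Thu from Carol, Jack.
That leaves Carol = Wed. Remove Wed from Jack, Omar, Nate.
That leaves Jack = Sun. Strike Sun from Omar.
Omar's domain is down to {Sat}, so Omar = Sat. So Nate can't be Sat.
Nate's domain is down to {Fri}, so Nate = Fri. Remove Fri from Bob.
That leaves Bob = Tue.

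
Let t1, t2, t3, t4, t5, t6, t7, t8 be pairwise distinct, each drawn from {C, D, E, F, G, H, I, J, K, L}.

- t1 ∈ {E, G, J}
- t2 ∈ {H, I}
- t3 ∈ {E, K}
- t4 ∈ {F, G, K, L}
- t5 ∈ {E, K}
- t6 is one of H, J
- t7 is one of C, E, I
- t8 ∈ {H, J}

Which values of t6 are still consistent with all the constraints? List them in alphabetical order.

H, J

t3 and t5 share exactly the 2 values {E, K}; by pigeonhole those values go to them, so strike E, K from t1, t4, t7.
The 2 variables t6 and t8 are confined to {H, J}, which locks those values in; drop them from t1, t2.
That leaves t1 = G. Remove G from t4.
t2's domain is down to {I}, so t2 = I. Remove I from t7.
t7's domain is down to {C}, so t7 = C.
No further eliminations apply; t6 can still be any of H, J.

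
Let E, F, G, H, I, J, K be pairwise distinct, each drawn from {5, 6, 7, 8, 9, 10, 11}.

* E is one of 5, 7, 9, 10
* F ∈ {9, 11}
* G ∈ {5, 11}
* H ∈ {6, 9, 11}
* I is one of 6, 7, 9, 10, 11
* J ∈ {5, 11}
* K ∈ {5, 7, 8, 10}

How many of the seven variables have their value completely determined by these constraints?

3

The 7 variables draw from only 7 values {5, 6, 7, 8, 9, 10, 11}, so each is used; only K can be 8, hence K = 8.
G and J between them cover only {5, 11} — a naked pair. Remove those values from E, F, H, I.
F has just one choice, so F = 9. Strike 9 from E, H, I.
H's domain is down to {6}, so H = 6. Strike 6 from I.
Determined: F=9, H=6, K=8. The other variables each still have more than one consistent value. That makes 3.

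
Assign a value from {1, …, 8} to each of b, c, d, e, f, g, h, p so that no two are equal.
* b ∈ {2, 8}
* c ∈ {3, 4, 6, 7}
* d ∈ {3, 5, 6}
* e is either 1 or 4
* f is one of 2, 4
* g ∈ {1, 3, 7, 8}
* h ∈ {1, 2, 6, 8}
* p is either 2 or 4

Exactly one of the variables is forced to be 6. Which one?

The 8 variables draw from only 8 values {1, 2, 3, 4, 5, 6, 7, 8}, so each is used; only d can be 5, hence d = 5.
The 2 variables f and p are confined to {2, 4}, which locks those values in; drop them from b, c, e, h.
b must be 8 (only option left). Eliminate 8 elsewhere: g, h.
That leaves e = 1. So g, h can't be 1.
So 6 goes to h.

h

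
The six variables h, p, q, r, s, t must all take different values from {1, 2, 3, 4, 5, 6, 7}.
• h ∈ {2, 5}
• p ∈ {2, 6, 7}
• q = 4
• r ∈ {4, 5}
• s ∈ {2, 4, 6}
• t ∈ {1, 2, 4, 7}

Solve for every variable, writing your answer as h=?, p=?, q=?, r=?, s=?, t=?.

q has just one choice, so q = 4. Remove 4 from r, s, t.
That leaves r = 5. Eliminate 5 elsewhere: h.
h has just one choice, so h = 2. Strike 2 from p, s, t.
s's domain is down to {6}, so s = 6. Strike 6 from p.
p's domain is down to {7}, so p = 7. So t can't be 7.
t has just one choice, so t = 1.

h=2, p=7, q=4, r=5, s=6, t=1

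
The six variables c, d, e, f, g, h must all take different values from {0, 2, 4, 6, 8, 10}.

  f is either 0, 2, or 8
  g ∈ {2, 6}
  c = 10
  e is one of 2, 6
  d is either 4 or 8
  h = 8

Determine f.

c must be 10 (only option left).
h's domain is down to {8}, so h = 8. Strike 8 from d, f.
That leaves d = 4.
The 3 still-open variables together cover exactly {0, 2, 6} — 3 values for 3 variables — and 0 appears only in f's list, so f = 0.

0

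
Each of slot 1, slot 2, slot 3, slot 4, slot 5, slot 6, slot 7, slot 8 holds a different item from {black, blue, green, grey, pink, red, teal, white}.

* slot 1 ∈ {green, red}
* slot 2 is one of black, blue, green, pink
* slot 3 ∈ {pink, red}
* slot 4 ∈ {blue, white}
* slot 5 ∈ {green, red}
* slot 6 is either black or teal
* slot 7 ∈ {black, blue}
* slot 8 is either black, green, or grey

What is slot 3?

pink

The 8 variables draw from only 8 values {black, blue, green, grey, pink, red, teal, white}, so each is used; only slot 8 can be grey, hence slot 8 = grey.
The 7 still-open variables draw from only 7 values {black, blue, green, pink, red, teal, white}, so each is used; only slot 6 can be teal, hence slot 6 = teal.
Among the 6 still-open variables, white fits only slot 4 (and all 6 values in {black, blue, green, pink, red, white} must be used), so slot 4 = white.
slot 1 and slot 5 share exactly the 2 values {green, red}; by pigeonhole those values go to them, so strike green, red from slot 2, slot 3.
So slot 3 = pink.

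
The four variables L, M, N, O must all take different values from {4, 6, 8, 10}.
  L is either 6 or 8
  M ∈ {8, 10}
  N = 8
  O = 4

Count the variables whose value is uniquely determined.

4

N has just one choice, so N = 8. Eliminate 8 elsewhere: L, M.
O must be 4 (only option left).
That leaves L = 6.
M has just one choice, so M = 10.
Every variable is fixed: L=6, M=10, N=8, O=4. That makes 4.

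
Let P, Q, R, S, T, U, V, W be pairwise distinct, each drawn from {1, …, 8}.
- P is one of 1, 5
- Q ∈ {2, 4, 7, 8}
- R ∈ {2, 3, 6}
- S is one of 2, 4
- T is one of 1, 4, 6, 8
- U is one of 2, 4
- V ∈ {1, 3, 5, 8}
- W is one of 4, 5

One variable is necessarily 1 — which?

P

Among the 8 variables, 7 fits only Q (and all 8 values in {1, 2, 3, 4, 5, 6, 7, 8} must be used), so Q = 7.
The 2 variables S and U are confined to {2, 4}, which locks those values in; drop them from R, T, W.
That leaves W = 5. Eliminate 5 elsewhere: P, V.
So 1 goes to P.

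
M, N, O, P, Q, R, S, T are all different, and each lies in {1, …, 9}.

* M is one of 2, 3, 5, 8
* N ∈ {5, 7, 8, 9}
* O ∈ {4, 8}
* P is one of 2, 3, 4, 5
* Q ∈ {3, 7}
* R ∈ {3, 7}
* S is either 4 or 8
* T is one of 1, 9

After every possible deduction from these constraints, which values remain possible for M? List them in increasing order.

Among the 8 variables, 1 fits only T (and all 8 values in {1, 2, 3, 4, 5, 7, 8, 9} must be used), so T = 1.
Among the 7 still-open variables, 9 fits only N (and all 7 values in {2, 3, 4, 5, 7, 8, 9} must be used), so N = 9.
O and S between them cover only {4, 8} — a naked pair. Remove those values from M, P.
The 2 variables Q and R are confined to {3, 7}, which locks those values in; drop them from M, P.
No further eliminations apply; M can still be any of 2, 5.

2, 5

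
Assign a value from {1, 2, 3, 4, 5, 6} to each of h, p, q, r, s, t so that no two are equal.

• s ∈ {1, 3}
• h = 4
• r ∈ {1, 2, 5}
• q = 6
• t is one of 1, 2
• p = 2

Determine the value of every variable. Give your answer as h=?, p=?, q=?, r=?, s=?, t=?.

h must be 4 (only option left).
p has just one choice, so p = 2. So r, t can't be 2.
q has just one choice, so q = 6.
That leaves t = 1. Strike 1 from r, s.
r must be 5 (only option left).
s must be 3 (only option left).

h=4, p=2, q=6, r=5, s=3, t=1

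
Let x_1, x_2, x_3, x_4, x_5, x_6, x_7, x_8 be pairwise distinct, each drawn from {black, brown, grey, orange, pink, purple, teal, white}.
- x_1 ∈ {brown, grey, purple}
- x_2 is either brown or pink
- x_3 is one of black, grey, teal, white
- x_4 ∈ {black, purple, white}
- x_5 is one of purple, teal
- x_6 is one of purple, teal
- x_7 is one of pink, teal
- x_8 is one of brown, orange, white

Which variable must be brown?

The 8 variables draw from only 8 values {black, brown, grey, orange, pink, purple, teal, white}, so each is used; only x_8 can be orange, hence x_8 = orange.
x_5 and x_6 between them cover only {purple, teal} — a naked pair. Remove those values from x_1, x_3, x_4, x_7.
x_7 has just one choice, so x_7 = pink. Strike pink from x_2.
So brown goes to x_2.

x_2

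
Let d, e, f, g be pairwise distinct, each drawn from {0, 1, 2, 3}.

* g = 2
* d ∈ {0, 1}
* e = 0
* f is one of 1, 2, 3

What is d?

e has just one choice, so e = 0. So d can't be 0.
So d = 1.

1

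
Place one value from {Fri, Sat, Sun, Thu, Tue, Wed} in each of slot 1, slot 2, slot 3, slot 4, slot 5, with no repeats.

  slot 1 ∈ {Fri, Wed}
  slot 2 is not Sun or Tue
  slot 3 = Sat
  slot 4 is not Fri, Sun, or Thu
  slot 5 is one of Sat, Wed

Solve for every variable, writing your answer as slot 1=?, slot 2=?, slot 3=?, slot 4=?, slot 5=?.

slot 3's domain is down to {Sat}, so slot 3 = Sat. So slot 2, slot 4, slot 5 can't be Sat.
slot 5 must be Wed (only option left). Remove Wed from slot 1, slot 2, slot 4.
slot 1 has just one choice, so slot 1 = Fri. Strike Fri from slot 2.
slot 2's domain is down to {Thu}, so slot 2 = Thu.
slot 4 has just one choice, so slot 4 = Tue.

slot 1=Fri, slot 2=Thu, slot 3=Sat, slot 4=Tue, slot 5=Wed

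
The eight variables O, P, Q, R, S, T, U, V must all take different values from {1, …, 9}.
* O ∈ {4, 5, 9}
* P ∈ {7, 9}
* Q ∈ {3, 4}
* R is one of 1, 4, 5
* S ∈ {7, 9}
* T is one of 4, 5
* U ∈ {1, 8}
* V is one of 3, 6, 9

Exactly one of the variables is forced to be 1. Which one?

R

The 8 variables together cover exactly {1, 3, 4, 5, 6, 7, 8, 9} — 8 values for 8 variables — and 6 appears only in V's list, so V = 6.
Among the 7 still-open variables, 3 fits only Q (and all 7 values in {1, 3, 4, 5, 7, 8, 9} must be used), so Q = 3.
The 6 still-open variables draw from only 6 values {1, 4, 5, 7, 8, 9}, so each is used; only U can be 8, hence U = 8.
Among the 5 still-open variables, 1 fits only R (and all 5 values in {1, 4, 5, 7, 9} must be used), so R = 1.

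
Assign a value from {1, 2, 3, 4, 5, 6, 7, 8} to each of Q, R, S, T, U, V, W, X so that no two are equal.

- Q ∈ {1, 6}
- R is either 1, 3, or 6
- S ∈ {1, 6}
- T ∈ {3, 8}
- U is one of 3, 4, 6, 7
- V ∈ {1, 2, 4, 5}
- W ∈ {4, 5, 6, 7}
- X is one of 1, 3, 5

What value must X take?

5

The 8 variables together cover exactly {1, 2, 3, 4, 5, 6, 7, 8} — 8 values for 8 variables — and 2 appears only in V's list, so V = 2.
The 7 still-open variables together cover exactly {1, 3, 4, 5, 6, 7, 8} — 7 values for 7 variables — and 8 appears only in T's list, so T = 8.
The 2 variables Q and S are confined to {1, 6}, which locks those values in; drop them from R, U, W, X.
R's domain is down to {3}, so R = 3. Remove 3 from U, X.
So X = 5.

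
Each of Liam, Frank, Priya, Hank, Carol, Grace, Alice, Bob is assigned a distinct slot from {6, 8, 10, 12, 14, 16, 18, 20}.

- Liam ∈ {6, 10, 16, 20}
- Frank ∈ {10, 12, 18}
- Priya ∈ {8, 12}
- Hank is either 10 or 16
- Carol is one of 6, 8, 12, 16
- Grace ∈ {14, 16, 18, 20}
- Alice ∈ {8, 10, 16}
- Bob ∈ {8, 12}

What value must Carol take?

Among the 8 variables, 14 fits only Grace (and all 8 values in {6, 8, 10, 12, 14, 16, 18, 20} must be used), so Grace = 14.
The 7 still-open variables draw from only 7 values {6, 8, 10, 12, 16, 18, 20}, so each is used; only Frank can be 18, hence Frank = 18.
Among the 6 still-open variables, 20 fits only Liam (and all 6 values in {6, 8, 10, 12, 16, 20} must be used), so Liam = 20.
Among the 5 still-open variables, 6 fits only Carol (and all 5 values in {6, 8, 10, 12, 16} must be used), so Carol = 6.

6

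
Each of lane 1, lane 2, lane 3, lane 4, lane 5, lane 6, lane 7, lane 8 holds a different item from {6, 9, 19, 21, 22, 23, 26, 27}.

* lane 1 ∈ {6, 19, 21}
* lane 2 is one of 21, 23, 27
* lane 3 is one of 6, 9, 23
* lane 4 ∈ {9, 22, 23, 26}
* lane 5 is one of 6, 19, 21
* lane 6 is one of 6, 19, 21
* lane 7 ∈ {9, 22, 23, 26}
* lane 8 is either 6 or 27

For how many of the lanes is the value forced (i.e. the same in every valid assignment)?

3

lane 1, lane 5, lane 6 share exactly the 3 values {6, 19, 21}; by pigeonhole those values go to them, so strike 6, 19, 21 from lane 2, lane 3, lane 8.
lane 8 must be 27 (only option left). Strike 27 from lane 2.
That leaves lane 2 = 23. Eliminate 23 elsewhere: lane 3, lane 4, lane 7.
lane 3 has just one choice, so lane 3 = 9. Strike 9 from lane 4, lane 7.
Determined: lane 2=23, lane 3=9, lane 8=27. The other lanes each still have more than one consistent value. That makes 3.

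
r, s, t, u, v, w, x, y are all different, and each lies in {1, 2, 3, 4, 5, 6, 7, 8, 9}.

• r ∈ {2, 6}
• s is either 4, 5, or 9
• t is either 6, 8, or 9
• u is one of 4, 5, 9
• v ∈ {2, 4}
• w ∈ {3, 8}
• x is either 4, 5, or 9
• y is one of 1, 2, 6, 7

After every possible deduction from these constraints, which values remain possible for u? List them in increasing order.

s, u, x between them cover only {4, 5, 9} — a naked triple. Remove those values from t, v.
v has just one choice, so v = 2. Eliminate 2 elsewhere: r, y.
r's domain is down to {6}, so r = 6. Strike 6 from t, y.
t's domain is down to {8}, so t = 8. Strike 8 from w.
That leaves w = 3.
No further eliminations apply; u can still be any of 4, 5, 9.

4, 5, 9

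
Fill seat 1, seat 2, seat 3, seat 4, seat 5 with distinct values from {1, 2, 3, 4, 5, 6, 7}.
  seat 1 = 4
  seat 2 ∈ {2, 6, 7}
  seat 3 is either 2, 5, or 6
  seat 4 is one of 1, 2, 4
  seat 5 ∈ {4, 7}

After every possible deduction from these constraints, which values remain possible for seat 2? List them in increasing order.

2, 6

seat 1's domain is down to {4}, so seat 1 = 4. So seat 4, seat 5 can't be 4.
seat 5 has just one choice, so seat 5 = 7. Remove 7 from seat 2.
No further eliminations apply; seat 2 can still be any of 2, 6.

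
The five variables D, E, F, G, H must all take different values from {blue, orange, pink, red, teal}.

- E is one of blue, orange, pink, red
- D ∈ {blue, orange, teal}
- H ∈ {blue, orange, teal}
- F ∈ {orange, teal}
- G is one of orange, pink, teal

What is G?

pink

Among the 5 variables, red fits only E (and all 5 values in {blue, orange, pink, red, teal} must be used), so E = red.
The 4 still-open variables draw from only 4 values {blue, orange, pink, teal}, so each is used; only G can be pink, hence G = pink.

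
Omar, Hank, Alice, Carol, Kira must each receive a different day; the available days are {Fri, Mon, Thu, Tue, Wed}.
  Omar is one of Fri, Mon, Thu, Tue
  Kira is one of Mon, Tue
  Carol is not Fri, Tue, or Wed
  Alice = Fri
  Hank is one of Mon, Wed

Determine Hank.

Wed

Alice has just one choice, so Alice = Fri. Eliminate Fri elsewhere: Omar.
The 4 still-open variables draw from only 4 values {Mon, Thu, Tue, Wed}, so each is used; only Hank can be Wed, hence Hank = Wed.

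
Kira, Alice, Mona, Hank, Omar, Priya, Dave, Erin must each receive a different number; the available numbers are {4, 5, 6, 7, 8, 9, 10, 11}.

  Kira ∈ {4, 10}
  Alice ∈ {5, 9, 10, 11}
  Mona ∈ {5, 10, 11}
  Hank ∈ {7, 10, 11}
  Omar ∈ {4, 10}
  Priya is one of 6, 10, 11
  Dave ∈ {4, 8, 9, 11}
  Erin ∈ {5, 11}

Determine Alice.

9

The 8 variables together cover exactly {4, 5, 6, 7, 8, 9, 10, 11} — 8 values for 8 variables — and 6 appears only in Priya's list, so Priya = 6.
Among the 7 still-open variables, 7 fits only Hank (and all 7 values in {4, 5, 7, 8, 9, 10, 11} must be used), so Hank = 7.
The 6 still-open variables together cover exactly {4, 5, 8, 9, 10, 11} — 6 values for 6 variables — and 8 appears only in Dave's list, so Dave = 8.
Among the 5 still-open variables, 9 fits only Alice (and all 5 values in {4, 5, 9, 10, 11} must be used), so Alice = 9.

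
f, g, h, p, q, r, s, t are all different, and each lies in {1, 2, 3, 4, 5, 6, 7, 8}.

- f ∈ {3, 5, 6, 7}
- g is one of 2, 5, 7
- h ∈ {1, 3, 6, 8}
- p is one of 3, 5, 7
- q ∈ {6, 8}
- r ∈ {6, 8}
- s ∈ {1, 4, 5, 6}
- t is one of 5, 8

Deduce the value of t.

5

Among the 8 variables, 2 fits only g (and all 8 values in {1, 2, 3, 4, 5, 6, 7, 8} must be used), so g = 2.
Among the 7 still-open variables, 4 fits only s (and all 7 values in {1, 3, 4, 5, 6, 7, 8} must be used), so s = 4.
Among the 6 still-open variables, 1 fits only h (and all 6 values in {1, 3, 5, 6, 7, 8} must be used), so h = 1.
q and r between them cover only {6, 8} — a naked pair. Remove those values from f, t.
So t = 5.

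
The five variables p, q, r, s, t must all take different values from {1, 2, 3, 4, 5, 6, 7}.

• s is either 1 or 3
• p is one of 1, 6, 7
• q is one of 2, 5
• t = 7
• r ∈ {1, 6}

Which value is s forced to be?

t's domain is down to {7}, so t = 7. So p can't be 7.
The 2 variables p and r are confined to {1, 6}, which locks those values in; drop them from s.
So s = 3.

3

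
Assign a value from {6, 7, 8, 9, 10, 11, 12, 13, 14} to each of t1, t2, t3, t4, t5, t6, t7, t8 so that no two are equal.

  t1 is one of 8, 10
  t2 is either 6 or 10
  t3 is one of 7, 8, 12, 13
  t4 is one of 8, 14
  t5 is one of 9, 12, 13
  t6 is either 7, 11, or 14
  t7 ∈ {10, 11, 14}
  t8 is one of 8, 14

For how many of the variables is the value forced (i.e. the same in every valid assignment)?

4

t4 and t8 share exactly the 2 values {8, 14}; by pigeonhole those values go to them, so strike 8, 14 from t1, t3, t6, t7.
t1's domain is down to {10}, so t1 = 10. Eliminate 10 elsewhere: t2, t7.
That leaves t2 = 6.
t7 must be 11 (only option left). Eliminate 11 elsewhere: t6.
t6 must be 7 (only option left). Strike 7 from t3.
Determined: t1=10, t2=6, t6=7, t7=11. The other variables each still have more than one consistent value. That makes 4.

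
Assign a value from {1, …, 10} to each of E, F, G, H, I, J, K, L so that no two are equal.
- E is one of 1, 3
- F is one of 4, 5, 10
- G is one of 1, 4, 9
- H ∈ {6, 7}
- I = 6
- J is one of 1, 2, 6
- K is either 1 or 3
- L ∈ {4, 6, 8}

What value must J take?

2

I's domain is down to {6}, so I = 6. Remove 6 from H, J, L.
H's domain is down to {7}, so H = 7.
E and K between them cover only {1, 3} — a naked pair. Remove those values from G, J.
So J = 2.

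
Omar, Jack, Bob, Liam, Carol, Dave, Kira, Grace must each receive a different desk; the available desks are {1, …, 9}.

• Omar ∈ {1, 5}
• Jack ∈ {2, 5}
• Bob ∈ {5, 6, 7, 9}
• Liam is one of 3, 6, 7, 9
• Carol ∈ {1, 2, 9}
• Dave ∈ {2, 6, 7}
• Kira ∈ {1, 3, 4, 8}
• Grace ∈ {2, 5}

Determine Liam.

Jack and Grace share exactly the 2 values {2, 5}; by pigeonhole those values go to them, so strike 2, 5 from Omar, Bob, Carol, Dave.
Omar must be 1 (only option left). Remove 1 from Carol, Kira.
Carol must be 9 (only option left). Strike 9 from Bob, Liam.
The 2 variables Bob and Dave are confined to {6, 7}, which locks those values in; drop them from Liam.
So Liam = 3.

3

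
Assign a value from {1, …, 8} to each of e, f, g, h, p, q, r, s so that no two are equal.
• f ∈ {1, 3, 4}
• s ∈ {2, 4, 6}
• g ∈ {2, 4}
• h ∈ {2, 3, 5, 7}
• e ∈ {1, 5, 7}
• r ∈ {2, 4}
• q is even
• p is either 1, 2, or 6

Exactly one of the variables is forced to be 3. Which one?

f

Among the 8 variables, 8 fits only q (and all 8 values in {1, 2, 3, 4, 5, 6, 7, 8} must be used), so q = 8.
The 2 variables g and r are confined to {2, 4}, which locks those values in; drop them from f, h, p, s.
s has just one choice, so s = 6. Eliminate 6 elsewhere: p.
p must be 1 (only option left). Remove 1 from e, f.
So 3 goes to f.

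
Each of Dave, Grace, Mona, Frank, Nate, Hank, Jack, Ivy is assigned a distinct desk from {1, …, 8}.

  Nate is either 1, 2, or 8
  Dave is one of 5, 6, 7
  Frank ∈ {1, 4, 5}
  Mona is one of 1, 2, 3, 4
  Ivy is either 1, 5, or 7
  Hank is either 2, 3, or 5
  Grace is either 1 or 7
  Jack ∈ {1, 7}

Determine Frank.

The 8 variables draw from only 8 values {1, 2, 3, 4, 5, 6, 7, 8}, so each is used; only Dave can be 6, hence Dave = 6.
Among the 7 still-open variables, 8 fits only Nate (and all 7 values in {1, 2, 3, 4, 5, 7, 8} must be used), so Nate = 8.
Grace and Jack between them cover only {1, 7} — a naked pair. Remove those values from Mona, Frank, Ivy.
Ivy must be 5 (only option left). Strike 5 from Frank, Hank.
So Frank = 4.

4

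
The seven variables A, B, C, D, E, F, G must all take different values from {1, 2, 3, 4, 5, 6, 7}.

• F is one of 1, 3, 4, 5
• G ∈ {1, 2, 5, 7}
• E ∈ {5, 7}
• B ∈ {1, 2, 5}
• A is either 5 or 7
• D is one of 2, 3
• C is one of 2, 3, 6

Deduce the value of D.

3

The 7 variables draw from only 7 values {1, 2, 3, 4, 5, 6, 7}, so each is used; only F can be 4, hence F = 4.
The 6 still-open variables draw from only 6 values {1, 2, 3, 5, 6, 7}, so each is used; only C can be 6, hence C = 6.
Among the 5 still-open variables, 3 fits only D (and all 5 values in {1, 2, 3, 5, 7} must be used), so D = 3.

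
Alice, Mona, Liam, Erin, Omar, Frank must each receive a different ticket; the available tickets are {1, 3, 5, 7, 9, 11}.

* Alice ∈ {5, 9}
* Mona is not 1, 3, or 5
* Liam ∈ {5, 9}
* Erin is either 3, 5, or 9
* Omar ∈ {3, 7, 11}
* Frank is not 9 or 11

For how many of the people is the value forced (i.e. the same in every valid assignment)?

2

Among the 6 variables, 1 fits only Frank (and all 6 values in {1, 3, 5, 7, 9, 11} must be used), so Frank = 1.
Alice and Liam share exactly the 2 values {5, 9}; by pigeonhole those values go to them, so strike 5, 9 from Mona, Erin.
That leaves Erin = 3. Remove 3 from Omar.
Determined: Erin=3, Frank=1. The other people each still have more than one consistent value. That makes 2.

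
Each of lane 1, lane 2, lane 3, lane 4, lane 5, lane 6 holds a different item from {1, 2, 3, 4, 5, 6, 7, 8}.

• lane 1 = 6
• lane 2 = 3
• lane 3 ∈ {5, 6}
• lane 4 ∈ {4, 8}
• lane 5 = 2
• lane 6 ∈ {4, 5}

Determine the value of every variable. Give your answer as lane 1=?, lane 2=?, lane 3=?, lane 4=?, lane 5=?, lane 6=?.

lane 1=6, lane 2=3, lane 3=5, lane 4=8, lane 5=2, lane 6=4

lane 1 has just one choice, so lane 1 = 6. Remove 6 from lane 3.
lane 2 has just one choice, so lane 2 = 3.
That leaves lane 3 = 5. Eliminate 5 elsewhere: lane 6.
lane 5 has just one choice, so lane 5 = 2.
lane 6 has just one choice, so lane 6 = 4. Strike 4 from lane 4.
lane 4 must be 8 (only option left).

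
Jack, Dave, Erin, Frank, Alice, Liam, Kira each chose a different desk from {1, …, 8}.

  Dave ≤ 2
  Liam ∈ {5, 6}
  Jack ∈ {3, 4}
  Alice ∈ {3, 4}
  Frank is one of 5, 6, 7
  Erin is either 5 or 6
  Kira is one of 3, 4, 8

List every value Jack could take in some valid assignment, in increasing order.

3, 4

Jack and Alice between them cover only {3, 4} — a naked pair. Remove those values from Kira.
Kira must be 8 (only option left).
Erin and Liam between them cover only {5, 6} — a naked pair. Remove those values from Frank.
Frank must be 7 (only option left).
No further eliminations apply; Jack can still be any of 3, 4.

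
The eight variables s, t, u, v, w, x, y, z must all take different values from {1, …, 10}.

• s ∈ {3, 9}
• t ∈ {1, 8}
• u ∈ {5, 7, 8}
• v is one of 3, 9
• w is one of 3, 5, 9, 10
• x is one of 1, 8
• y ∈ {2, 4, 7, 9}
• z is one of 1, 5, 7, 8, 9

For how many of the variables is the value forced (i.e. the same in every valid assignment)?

1

s and v between them cover only {3, 9} — a naked pair. Remove those values from w, y, z.
t and x share exactly the 2 values {1, 8}; by pigeonhole those values go to them, so strike 1, 8 from u, z.
u and z share exactly the 2 values {5, 7}; by pigeonhole those values go to them, so strike 5, 7 from w, y.
w must be 10 (only option left).
Determined: w=10. The other variables each still have more than one consistent value. That makes 1.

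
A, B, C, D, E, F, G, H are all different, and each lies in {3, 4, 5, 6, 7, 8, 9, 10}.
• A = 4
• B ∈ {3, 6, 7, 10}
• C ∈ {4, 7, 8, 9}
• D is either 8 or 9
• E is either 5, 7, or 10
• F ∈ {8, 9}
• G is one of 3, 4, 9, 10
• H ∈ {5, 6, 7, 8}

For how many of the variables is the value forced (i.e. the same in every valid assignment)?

A must be 4 (only option left). So C, G can't be 4.
D and F between them cover only {8, 9} — a naked pair. Remove those values from C, G, H.
C has just one choice, so C = 7. So B, E, H can't be 7.
Determined: A=4, C=7. The other variables each still have more than one consistent value. That makes 2.

2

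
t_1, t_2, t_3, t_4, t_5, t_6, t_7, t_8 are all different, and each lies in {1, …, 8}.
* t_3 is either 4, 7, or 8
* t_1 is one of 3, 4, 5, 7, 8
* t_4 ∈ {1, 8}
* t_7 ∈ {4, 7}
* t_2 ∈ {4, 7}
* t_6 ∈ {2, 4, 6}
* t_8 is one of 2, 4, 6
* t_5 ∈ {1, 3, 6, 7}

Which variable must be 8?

Among the 8 variables, 5 fits only t_1 (and all 8 values in {1, 2, 3, 4, 5, 6, 7, 8} must be used), so t_1 = 5.
The 7 still-open variables together cover exactly {1, 2, 3, 4, 6, 7, 8} — 7 values for 7 variables — and 3 appears only in t_5's list, so t_5 = 3.
Among the 6 still-open variables, 1 fits only t_4 (and all 6 values in {1, 2, 4, 6, 7, 8} must be used), so t_4 = 1.
The 5 still-open variables together cover exactly {2, 4, 6, 7, 8} — 5 values for 5 variables — and 8 appears only in t_3's list, so t_3 = 8.

t_3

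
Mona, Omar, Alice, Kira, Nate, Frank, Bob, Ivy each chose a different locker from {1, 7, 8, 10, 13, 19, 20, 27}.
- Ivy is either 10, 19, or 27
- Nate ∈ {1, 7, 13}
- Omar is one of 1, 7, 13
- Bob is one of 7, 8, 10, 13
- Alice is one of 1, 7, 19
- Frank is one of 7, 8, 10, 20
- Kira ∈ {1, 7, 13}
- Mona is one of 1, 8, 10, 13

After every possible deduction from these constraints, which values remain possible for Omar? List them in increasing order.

The 8 variables draw from only 8 values {1, 7, 8, 10, 13, 19, 20, 27}, so each is used; only Frank can be 20, hence Frank = 20.
Among the 7 still-open variables, 27 fits only Ivy (and all 7 values in {1, 7, 8, 10, 13, 19, 27} must be used), so Ivy = 27.
Among the 6 still-open variables, 19 fits only Alice (and all 6 values in {1, 7, 8, 10, 13, 19} must be used), so Alice = 19.
The 3 variables Omar, Kira, Nate are confined to {1, 7, 13}, which locks those values in; drop them from Mona, Bob.
No further eliminations apply; Omar can still be any of 1, 7, 13.

1, 7, 13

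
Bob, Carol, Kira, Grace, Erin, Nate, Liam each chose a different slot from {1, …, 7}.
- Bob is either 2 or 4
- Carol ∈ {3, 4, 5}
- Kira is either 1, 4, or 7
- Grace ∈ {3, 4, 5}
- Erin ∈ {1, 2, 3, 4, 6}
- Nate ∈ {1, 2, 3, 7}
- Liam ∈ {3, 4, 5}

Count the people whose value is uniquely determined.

Among the 7 variables, 6 fits only Erin (and all 7 values in {1, 2, 3, 4, 5, 6, 7} must be used), so Erin = 6.
Carol, Grace, Liam share exactly the 3 values {3, 4, 5}; by pigeonhole those values go to them, so strike 3, 4, 5 from Bob, Kira, Nate.
Bob has just one choice, so Bob = 2. Strike 2 from Nate.
Determined: Bob=2, Erin=6. The other people each still have more than one consistent value. That makes 2.

2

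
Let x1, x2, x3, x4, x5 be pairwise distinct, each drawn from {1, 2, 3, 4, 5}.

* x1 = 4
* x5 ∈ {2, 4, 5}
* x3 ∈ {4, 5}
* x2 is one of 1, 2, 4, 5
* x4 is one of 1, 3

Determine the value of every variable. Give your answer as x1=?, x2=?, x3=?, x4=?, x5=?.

x1=4, x2=1, x3=5, x4=3, x5=2

x1's domain is down to {4}, so x1 = 4. So x2, x3, x5 can't be 4.
x3 has just one choice, so x3 = 5. Strike 5 from x2, x5.
That leaves x5 = 2. Remove 2 from x2.
x2's domain is down to {1}, so x2 = 1. Remove 1 from x4.
That leaves x4 = 3.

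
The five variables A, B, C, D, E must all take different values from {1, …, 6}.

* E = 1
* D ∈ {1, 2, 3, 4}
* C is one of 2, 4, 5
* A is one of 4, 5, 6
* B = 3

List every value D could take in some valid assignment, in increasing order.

2, 4

B's domain is down to {3}, so B = 3. So D can't be 3.
E has just one choice, so E = 1. So D can't be 1.
No further eliminations apply; D can still be any of 2, 4.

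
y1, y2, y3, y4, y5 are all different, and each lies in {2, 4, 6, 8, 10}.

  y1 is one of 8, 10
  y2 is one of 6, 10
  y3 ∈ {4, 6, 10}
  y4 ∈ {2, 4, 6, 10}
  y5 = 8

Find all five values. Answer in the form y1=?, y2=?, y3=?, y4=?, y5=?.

y5 must be 8 (only option left). Eliminate 8 elsewhere: y1.
y1 must be 10 (only option left). So y2, y3, y4 can't be 10.
y2's domain is down to {6}, so y2 = 6. Eliminate 6 elsewhere: y3, y4.
y3 must be 4 (only option left). So y4 can't be 4.
y4 must be 2 (only option left).

y1=10, y2=6, y3=4, y4=2, y5=8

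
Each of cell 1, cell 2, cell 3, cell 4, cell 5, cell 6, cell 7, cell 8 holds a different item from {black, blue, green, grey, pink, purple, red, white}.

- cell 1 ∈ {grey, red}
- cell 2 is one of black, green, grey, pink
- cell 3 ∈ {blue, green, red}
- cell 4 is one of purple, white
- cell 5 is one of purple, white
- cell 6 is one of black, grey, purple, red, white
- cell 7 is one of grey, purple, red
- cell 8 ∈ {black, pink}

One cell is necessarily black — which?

The 8 variables together cover exactly {black, blue, green, grey, pink, purple, red, white} — 8 values for 8 variables — and blue appears only in cell 3's list, so cell 3 = blue.
The 7 still-open variables draw from only 7 values {black, green, grey, pink, purple, red, white}, so each is used; only cell 2 can be green, hence cell 2 = green.
The 6 still-open variables draw from only 6 values {black, grey, pink, purple, red, white}, so each is used; only cell 8 can be pink, hence cell 8 = pink.
The 5 still-open variables together cover exactly {black, grey, purple, red, white} — 5 values for 5 variables — and black appears only in cell 6's list, so cell 6 = black.

cell 6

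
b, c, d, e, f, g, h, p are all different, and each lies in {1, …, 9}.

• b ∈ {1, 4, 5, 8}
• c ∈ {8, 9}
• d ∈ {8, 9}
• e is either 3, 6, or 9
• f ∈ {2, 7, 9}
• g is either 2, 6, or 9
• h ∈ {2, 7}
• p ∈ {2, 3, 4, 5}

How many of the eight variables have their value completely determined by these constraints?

c and d between them cover only {8, 9} — a naked pair. Remove those values from b, e, f, g.
The 2 variables f and h are confined to {2, 7}, which locks those values in; drop them from g, p.
g's domain is down to {6}, so g = 6. Eliminate 6 elsewhere: e.
That leaves e = 3. Strike 3 from p.
Determined: e=3, g=6. The other variables each still have more than one consistent value. That makes 2.

2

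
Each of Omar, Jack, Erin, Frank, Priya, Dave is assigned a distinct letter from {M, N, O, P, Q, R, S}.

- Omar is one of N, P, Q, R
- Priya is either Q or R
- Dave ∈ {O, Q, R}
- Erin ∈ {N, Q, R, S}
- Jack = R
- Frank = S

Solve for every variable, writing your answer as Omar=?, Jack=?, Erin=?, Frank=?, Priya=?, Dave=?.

Omar=P, Jack=R, Erin=N, Frank=S, Priya=Q, Dave=O

Jack must be R (only option left). Eliminate R elsewhere: Omar, Erin, Priya, Dave.
Frank's domain is down to {S}, so Frank = S. So Erin can't be S.
Priya has just one choice, so Priya = Q. Eliminate Q elsewhere: Omar, Erin, Dave.
Dave must be O (only option left).
That leaves Erin = N. Remove N from Omar.
Omar's domain is down to {P}, so Omar = P.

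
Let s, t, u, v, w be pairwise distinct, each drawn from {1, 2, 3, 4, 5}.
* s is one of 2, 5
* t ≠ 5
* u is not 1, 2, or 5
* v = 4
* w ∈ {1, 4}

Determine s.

5

v has just one choice, so v = 4. Strike 4 from t, u, w.
That leaves w = 1. Strike 1 from t.
u must be 3 (only option left). Strike 3 from t.
That leaves t = 2. Remove 2 from s.
So s = 5.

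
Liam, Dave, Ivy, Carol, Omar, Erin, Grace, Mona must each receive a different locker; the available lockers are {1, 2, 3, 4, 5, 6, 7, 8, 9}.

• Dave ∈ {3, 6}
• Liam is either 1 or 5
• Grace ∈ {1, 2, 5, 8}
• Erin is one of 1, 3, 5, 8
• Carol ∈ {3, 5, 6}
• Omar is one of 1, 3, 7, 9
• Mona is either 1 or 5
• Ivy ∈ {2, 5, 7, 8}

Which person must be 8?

The 8 variables draw from only 8 values {1, 2, 3, 5, 6, 7, 8, 9}, so each is used; only Omar can be 9, hence Omar = 9.
The 7 still-open variables together cover exactly {1, 2, 3, 5, 6, 7, 8} — 7 values for 7 variables — and 7 appears only in Ivy's list, so Ivy = 7.
Among the 6 still-open variables, 2 fits only Grace (and all 6 values in {1, 2, 3, 5, 6, 8} must be used), so Grace = 2.
The 5 still-open variables draw from only 5 values {1, 3, 5, 6, 8}, so each is used; only Erin can be 8, hence Erin = 8.

Erin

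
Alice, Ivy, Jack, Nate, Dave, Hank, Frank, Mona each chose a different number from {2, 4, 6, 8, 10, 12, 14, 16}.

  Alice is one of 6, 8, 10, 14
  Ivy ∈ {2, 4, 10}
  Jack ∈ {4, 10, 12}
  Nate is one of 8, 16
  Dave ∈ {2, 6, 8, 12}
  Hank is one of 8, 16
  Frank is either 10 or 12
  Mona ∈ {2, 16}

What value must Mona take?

2

The 8 variables draw from only 8 values {2, 4, 6, 8, 10, 12, 14, 16}, so each is used; only Alice can be 14, hence Alice = 14.
The 7 still-open variables draw from only 7 values {2, 4, 6, 8, 10, 12, 16}, so each is used; only Dave can be 6, hence Dave = 6.
Nate and Hank between them cover only {8, 16} — a naked pair. Remove those values from Mona.
So Mona = 2.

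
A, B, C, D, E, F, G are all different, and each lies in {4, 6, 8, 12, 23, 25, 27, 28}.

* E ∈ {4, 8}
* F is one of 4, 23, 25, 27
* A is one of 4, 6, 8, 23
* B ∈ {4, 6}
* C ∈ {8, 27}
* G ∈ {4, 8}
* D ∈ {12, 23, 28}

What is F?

E and G between them cover only {4, 8} — a naked pair. Remove those values from A, B, C, F.
B must be 6 (only option left). So A can't be 6.
C's domain is down to {27}, so C = 27. Strike 27 from F.
That leaves A = 23. Strike 23 from D, F.
So F = 25.

25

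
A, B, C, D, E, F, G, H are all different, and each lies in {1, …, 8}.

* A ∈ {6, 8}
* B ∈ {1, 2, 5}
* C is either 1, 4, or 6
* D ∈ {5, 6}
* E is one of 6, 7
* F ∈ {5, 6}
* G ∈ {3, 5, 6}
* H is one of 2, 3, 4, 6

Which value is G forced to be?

The 8 variables together cover exactly {1, 2, 3, 4, 5, 6, 7, 8} — 8 values for 8 variables — and 7 appears only in E's list, so E = 7.
The 7 still-open variables together cover exactly {1, 2, 3, 4, 5, 6, 8} — 7 values for 7 variables — and 8 appears only in A's list, so A = 8.
The 2 variables D and F are confined to {5, 6}, which locks those values in; drop them from B, C, G, H.
So G = 3.

3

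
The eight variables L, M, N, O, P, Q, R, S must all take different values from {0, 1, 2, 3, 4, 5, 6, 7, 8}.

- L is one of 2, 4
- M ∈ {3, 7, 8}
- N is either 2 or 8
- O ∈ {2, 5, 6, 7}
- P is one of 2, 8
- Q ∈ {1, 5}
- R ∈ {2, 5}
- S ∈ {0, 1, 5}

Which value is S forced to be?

The 2 variables N and P are confined to {2, 8}, which locks those values in; drop them from L, M, O, R.
That leaves L = 4.
R has just one choice, so R = 5. Strike 5 from O, Q, S.
Q must be 1 (only option left). So S can't be 1.
So S = 0.

0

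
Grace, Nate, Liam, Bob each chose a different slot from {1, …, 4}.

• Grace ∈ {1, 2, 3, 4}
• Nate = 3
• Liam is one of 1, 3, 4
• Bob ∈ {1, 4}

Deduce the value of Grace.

Nate's domain is down to {3}, so Nate = 3. Remove 3 from Grace, Liam.
The 3 still-open variables draw from only 3 values {1, 2, 4}, so each is used; only Grace can be 2, hence Grace = 2.

2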